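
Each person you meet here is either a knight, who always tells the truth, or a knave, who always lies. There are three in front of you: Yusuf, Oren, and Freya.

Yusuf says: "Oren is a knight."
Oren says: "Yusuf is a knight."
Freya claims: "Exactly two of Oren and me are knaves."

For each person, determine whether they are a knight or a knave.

Yusuf: knight, Oren: knight, Freya: knave

Consider Yusuf. Suppose Yusuf is a knave.
Then no assignment of the remaining roles makes every statement match its speaker's type — contradiction.
So Yusuf is a knight.
With that fixed, Oren's statement is true, so Oren is a knight.
With that fixed, Freya's statement is false, so Freya is a knave.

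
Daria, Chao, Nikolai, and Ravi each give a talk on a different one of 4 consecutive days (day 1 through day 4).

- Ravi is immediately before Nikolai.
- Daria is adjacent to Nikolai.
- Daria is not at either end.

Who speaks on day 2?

Nikolai

With clues 1–2, Chao and Daria are ruled out for day 2.
With clues 1–3, Ravi is ruled out for day 2.
So day 2 is Nikolai.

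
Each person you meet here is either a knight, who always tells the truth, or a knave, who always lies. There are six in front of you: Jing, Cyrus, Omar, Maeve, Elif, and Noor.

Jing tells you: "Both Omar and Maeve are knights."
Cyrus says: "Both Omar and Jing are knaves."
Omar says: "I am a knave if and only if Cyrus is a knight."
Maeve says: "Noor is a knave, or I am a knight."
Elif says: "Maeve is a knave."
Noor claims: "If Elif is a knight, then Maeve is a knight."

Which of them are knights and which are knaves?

Jing: knight, Cyrus: knave, Omar: knight, Maeve: knight, Elif: knave, Noor: knight

Consider Jing. Suppose Jing is a knave.
Then no assignment of the remaining roles makes every statement match its speaker's type — contradiction.
So Jing is a knight.
With that fixed, Cyrus's statement is false, so Cyrus is a knave.
Consider Omar. Suppose Omar is a knave.
Then Jing's statement comes out false, contradicting Jing being a knight.
So Omar is a knight.
Consider Maeve. Suppose Maeve is a knave.
Then Jing's statement comes out false, contradicting Jing being a knight.
So Maeve is a knight.
With that fixed, Elif's statement is false, so Elif is a knave.
With that fixed, Noor's statement is true, so Noor is a knight.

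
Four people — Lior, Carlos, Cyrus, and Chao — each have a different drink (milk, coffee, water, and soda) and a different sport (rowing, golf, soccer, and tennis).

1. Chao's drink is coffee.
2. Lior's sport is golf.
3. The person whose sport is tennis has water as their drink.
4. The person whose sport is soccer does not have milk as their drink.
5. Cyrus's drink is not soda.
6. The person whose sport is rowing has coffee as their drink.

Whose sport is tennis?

Cyrus

With clues 1–2, Lior is impossible for the one with sport tennis.
With clues 1–3, Chao is impossible for the one with sport tennis.
With clues 1–6, Carlos is impossible for the one with sport tennis.
That leaves Cyrus.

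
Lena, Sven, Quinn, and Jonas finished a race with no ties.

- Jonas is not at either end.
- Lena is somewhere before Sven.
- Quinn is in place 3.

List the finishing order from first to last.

Lena, Jonas, Quinn, Sven

From clue 1: Jonas is in {2,3}.
From clues 1–3: Lena → place 1, Jonas → place 2, Quinn → place 3, Sven → place 4.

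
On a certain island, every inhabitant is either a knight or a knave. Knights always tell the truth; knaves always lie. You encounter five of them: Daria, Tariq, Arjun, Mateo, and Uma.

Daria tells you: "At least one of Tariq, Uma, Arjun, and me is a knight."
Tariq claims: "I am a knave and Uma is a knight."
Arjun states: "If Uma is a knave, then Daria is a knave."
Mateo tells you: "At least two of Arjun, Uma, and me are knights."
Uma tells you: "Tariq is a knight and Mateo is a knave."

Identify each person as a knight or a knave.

Consider Daria. Suppose Daria is a knave.
Then no assignment of the remaining roles makes every statement match its speaker's type — contradiction.
So Daria is a knight.
Consider Tariq. Suppose Tariq is a knight.
Then Tariq's own statement would have to be true, but it can't be — contradiction.
So Tariq is a knave.
With that fixed, Uma's statement is false, so Uma is a knave.
With that fixed, Arjun's statement is false, so Arjun is a knave.
With that fixed, Mateo's statement is false, so Mateo is a knave.

Daria: knight, Tariq: knave, Arjun: knave, Mateo: knave, Uma: knave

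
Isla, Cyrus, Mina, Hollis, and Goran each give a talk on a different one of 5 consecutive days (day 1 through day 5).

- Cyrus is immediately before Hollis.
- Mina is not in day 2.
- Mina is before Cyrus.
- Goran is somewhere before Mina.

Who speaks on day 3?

With clues 1–4, Cyrus, Goran, Hollis, and Isla are ruled out for day 3.
So day 3 is Mina.

Mina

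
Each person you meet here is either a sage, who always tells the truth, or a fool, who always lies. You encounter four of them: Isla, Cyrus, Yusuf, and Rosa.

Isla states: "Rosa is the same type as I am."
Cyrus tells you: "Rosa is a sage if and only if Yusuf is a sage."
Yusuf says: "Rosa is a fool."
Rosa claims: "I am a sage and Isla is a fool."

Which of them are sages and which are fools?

Isla: fool, Cyrus: fool, Yusuf: fool, Rosa: sage

Consider Isla. Suppose Isla is a sage.
Then no assignment of the remaining roles makes every statement match its speaker's type — contradiction.
So Isla is a fool.
Consider Cyrus. Suppose Cyrus is a sage.
Then no assignment of the remaining roles makes every statement match its speaker's type — contradiction.
So Cyrus is a fool.
Consider Yusuf. Suppose Yusuf is a sage.
Then no assignment of the remaining roles makes every statement match its speaker's type — contradiction.
So Yusuf is a fool.
Consider Rosa. Suppose Rosa is a fool.
Then Isla's statement comes out true, contradicting Isla being a fool.
So Rosa is a sage.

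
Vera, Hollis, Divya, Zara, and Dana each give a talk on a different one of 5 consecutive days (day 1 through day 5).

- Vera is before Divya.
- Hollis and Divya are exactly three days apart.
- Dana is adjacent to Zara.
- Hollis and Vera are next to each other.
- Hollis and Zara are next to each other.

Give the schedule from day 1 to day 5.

Vera, Hollis, Zara, Dana, Divya

From clue 1: Vera is in {1,2,3,4}.
From clues 1–2: Hollis is in {1,2,5}.
From clues 1–3: Vera → day 1.
From clues 1–4: Hollis → day 2, Divya → day 5.
From clues 1–5: Zara → day 3, Dana → day 4.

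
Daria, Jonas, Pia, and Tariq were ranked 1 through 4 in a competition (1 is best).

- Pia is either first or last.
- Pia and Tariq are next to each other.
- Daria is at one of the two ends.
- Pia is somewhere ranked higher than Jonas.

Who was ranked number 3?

Jonas

With clue 1, Pia is ruled out for rank 3.
With clues 1–3, Daria is ruled out for rank 3.
With clues 1–4, Tariq is ruled out for rank 3.
So rank 3 is Jonas.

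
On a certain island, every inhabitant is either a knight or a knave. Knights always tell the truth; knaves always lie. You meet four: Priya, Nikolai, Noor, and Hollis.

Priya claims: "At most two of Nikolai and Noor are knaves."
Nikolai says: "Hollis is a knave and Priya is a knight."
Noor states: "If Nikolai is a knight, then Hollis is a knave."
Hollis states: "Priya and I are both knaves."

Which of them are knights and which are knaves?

Priya: knight, Nikolai: knight, Noor: knight, Hollis: knave

Regardless of anyone's role, Priya's statement is true, so Priya is a knight.
With that fixed, Hollis's statement is false, so Hollis is a knave.
With that fixed, Nikolai's statement is true, so Nikolai is a knight.
With that fixed, Noor's statement is true, so Noor is a knight.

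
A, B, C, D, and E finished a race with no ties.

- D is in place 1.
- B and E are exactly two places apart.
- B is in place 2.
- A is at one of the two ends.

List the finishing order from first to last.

D, B, C, E, A

From clue 1: D → place 1.
From clues 1–2: A is in {2,3,4,5}.
From clues 1–3: B → place 2, E → place 4.
From clues 1–4: C → place 3, A → place 5.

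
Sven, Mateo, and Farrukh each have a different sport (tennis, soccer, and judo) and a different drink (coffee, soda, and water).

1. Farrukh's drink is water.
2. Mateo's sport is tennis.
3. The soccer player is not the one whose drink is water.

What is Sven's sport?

With clues 1–2, tennis is impossible for Sven's sport.
With clues 1–3, judo is impossible for Sven's sport.
That leaves soccer.

soccer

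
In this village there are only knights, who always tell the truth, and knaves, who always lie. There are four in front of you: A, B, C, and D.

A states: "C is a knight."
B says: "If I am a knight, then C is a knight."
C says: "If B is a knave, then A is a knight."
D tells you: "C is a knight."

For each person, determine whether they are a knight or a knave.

Consider A. Suppose A is a knave.
Then no assignment of the remaining roles makes every statement match its speaker's type — contradiction.
So A is a knight.
With that fixed, C's statement is true, so C is a knight.
With that fixed, D's statement is true, so D is a knight.
With that fixed, B's statement is true, so B is a knight.

A: knight, B: knight, C: knight, D: knight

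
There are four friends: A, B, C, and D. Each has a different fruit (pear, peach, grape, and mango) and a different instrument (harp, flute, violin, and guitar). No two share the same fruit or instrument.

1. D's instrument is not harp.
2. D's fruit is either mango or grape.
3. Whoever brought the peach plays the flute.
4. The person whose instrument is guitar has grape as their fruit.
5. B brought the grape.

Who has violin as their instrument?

With clues 1–5, A, B, and C are impossible for the one with instrument violin.
That leaves D.

D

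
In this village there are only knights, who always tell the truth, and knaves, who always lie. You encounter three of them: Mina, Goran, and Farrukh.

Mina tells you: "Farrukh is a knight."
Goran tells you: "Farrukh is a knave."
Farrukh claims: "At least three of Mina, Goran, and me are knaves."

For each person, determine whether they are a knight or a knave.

Mina: knave, Goran: knight, Farrukh: knave

Consider Mina. Suppose Mina is a knight.
Then no assignment of the remaining roles makes every statement match its speaker's type — contradiction.
So Mina is a knave.
Consider Goran. Suppose Goran is a knave.
Then whichever role Farrukh has, Farrukh's statement has the wrong truth value — contradiction.
So Goran is a knight.
With that fixed, Farrukh's statement is false, so Farrukh is a knave.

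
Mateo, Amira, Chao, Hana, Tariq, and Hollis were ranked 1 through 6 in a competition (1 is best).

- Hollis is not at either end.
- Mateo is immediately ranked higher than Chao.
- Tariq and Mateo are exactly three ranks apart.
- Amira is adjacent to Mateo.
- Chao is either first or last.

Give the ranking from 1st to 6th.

From clue 1: Hollis is in {2,3,4,5}.
From clues 1–4: Hana is in {1,6}.
From clues 1–5: Hana → rank 1, Tariq → rank 2, Hollis → rank 3, Amira → rank 4, Mateo → rank 5, Chao → rank 6.

Hana, Tariq, Hollis, Amira, Mateo, Chao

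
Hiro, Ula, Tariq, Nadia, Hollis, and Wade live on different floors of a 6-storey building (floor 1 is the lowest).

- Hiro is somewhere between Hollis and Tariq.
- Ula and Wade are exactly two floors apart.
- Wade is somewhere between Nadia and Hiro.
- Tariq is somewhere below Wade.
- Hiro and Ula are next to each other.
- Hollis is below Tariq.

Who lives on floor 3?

With clues 1–5, Hollis, Nadia, and Tariq are ruled out for floor 3.
With clues 1–6, Hiro and Wade are ruled out for floor 3.
So floor 3 is Ula.

Ula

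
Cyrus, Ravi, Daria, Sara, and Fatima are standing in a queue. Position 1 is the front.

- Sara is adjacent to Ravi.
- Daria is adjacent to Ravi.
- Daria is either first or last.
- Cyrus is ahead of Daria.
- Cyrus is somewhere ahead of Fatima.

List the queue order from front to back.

From clues 1–2: Ravi is in {2,3,4}.
From clues 1–3: Sara → position 3.
From clues 1–4: Ravi → position 4, Daria → position 5.
From clues 1–5: Cyrus → position 1, Fatima → position 2.

Cyrus, Fatima, Sara, Ravi, Daria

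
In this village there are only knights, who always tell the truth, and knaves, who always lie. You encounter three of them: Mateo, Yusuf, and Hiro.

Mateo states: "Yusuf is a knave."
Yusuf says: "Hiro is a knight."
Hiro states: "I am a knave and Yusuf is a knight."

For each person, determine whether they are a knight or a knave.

Mateo: knight, Yusuf: knave, Hiro: knave

Consider Mateo. Suppose Mateo is a knave.
Then no assignment of the remaining roles makes every statement match its speaker's type — contradiction.
So Mateo is a knight.
Consider Yusuf. Suppose Yusuf is a knight.
Then Mateo's statement comes out false, contradicting Mateo being a knight.
So Yusuf is a knave.
With that fixed, Hiro's statement is false, so Hiro is a knave.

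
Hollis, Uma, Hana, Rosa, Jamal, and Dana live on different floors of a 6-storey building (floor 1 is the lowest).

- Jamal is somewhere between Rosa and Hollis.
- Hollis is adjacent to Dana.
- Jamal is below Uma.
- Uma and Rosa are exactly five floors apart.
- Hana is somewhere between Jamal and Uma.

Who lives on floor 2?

With clues 1–3, Uma is ruled out for floor 2.
With clues 1–4, Dana, Hollis, and Rosa are ruled out for floor 2.
With clues 1–5, Hana is ruled out for floor 2.
So floor 2 is Jamal.

Jamal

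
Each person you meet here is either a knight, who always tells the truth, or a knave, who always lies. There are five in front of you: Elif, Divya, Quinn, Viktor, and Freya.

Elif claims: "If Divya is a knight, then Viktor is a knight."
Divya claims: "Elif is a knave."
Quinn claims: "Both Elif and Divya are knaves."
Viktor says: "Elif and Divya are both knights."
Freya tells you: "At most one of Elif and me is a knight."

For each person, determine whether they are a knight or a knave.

Consider Elif. Suppose Elif is a knight.
Then whichever role Freya has, Freya's statement has the wrong truth value — contradiction.
So Elif is a knave.
With that fixed, Divya's statement is true, so Divya is a knight.
With that fixed, Quinn's statement is false, so Quinn is a knave.
With that fixed, Viktor's statement is false, so Viktor is a knave.
With that fixed, Freya's statement is true, so Freya is a knight.

Elif: knave, Divya: knight, Quinn: knave, Viktor: knave, Freya: knight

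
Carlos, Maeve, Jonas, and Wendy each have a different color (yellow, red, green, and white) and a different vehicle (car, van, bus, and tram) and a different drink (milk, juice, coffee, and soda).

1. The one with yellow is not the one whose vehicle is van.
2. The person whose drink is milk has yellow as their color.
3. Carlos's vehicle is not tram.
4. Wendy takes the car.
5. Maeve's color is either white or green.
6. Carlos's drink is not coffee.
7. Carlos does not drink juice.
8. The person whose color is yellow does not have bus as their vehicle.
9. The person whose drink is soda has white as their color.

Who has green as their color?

With clues 1–9, Carlos, Jonas, and Wendy are impossible for the one with color green.
That leaves Maeve.

Maeve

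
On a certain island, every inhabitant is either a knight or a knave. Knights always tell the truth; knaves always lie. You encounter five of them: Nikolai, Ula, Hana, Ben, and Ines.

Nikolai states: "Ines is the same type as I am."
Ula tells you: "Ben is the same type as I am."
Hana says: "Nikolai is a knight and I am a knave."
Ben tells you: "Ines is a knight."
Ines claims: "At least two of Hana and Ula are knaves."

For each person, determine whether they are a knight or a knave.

Nikolai: knave, Ula: knave, Hana: knave, Ben: knight, Ines: knight

Consider Nikolai. Suppose Nikolai is a knight.
Then whichever role Hana has, Hana's statement has the wrong truth value — contradiction.
So Nikolai is a knave.
With that fixed, Hana's statement is false, so Hana is a knave.
Consider Ula. Suppose Ula is a knight.
Then no assignment of the remaining roles makes every statement match its speaker's type — contradiction.
So Ula is a knave.
With that fixed, Ines's statement is true, so Ines is a knight.
With that fixed, Ben's statement is true, so Ben is a knight.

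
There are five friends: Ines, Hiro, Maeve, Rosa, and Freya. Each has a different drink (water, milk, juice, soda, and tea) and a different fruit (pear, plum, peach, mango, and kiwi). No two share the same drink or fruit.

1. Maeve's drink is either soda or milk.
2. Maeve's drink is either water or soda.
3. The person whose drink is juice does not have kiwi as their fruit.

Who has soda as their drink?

Maeve

With clues 1–2, Freya, Hiro, Ines, and Rosa are impossible for the one with drink soda.
That leaves Maeve.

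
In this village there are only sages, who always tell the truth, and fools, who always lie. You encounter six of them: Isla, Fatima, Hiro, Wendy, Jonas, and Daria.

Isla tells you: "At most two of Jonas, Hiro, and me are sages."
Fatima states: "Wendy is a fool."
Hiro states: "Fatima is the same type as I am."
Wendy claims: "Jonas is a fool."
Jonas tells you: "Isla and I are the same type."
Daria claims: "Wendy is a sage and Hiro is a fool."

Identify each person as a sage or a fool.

Isla: sage, Fatima: sage, Hiro: fool, Wendy: fool, Jonas: sage, Daria: fool

Consider Isla. Suppose Isla is a fool.
Then Isla's own statement would have to be false, but it can't be — contradiction.
So Isla is a sage.
Consider Fatima. Suppose Fatima is a fool.
Then whichever role Hiro has, Hiro's statement has the wrong truth value — contradiction.
So Fatima is a sage.
Consider Hiro. Suppose Hiro is a sage.
Then no assignment of the remaining roles makes every statement match its speaker's type — contradiction.
So Hiro is a fool.
Consider Wendy. Suppose Wendy is a sage.
Then Fatima's statement comes out false, contradicting Fatima being a sage.
So Wendy is a fool.
With that fixed, Daria's statement is false, so Daria is a fool.
Consider Jonas. Suppose Jonas is a fool.
Then Wendy's statement comes out true, contradicting Wendy being a fool.
So Jonas is a sage.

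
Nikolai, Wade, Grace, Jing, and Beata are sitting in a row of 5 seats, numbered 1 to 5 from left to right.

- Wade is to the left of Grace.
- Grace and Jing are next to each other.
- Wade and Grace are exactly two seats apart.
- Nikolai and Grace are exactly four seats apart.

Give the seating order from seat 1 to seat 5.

Nikolai, Beata, Wade, Jing, Grace

From clue 1: Wade is in {1,2,3,4}.
From clues 1–2: Wade is in {1,2,3}.
From clues 1–4: Nikolai → seat 1, Beata → seat 2, Wade → seat 3, Jing → seat 4, Grace → seat 5.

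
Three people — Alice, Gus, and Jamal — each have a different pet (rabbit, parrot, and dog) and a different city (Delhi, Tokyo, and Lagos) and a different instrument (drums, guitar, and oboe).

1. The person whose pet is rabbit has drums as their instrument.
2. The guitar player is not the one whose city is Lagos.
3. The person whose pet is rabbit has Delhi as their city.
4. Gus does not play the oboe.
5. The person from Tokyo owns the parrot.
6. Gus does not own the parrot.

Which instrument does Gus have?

drums

With clues 1–4, oboe is impossible for Gus's instrument.
With clues 1–6, guitar is impossible for Gus's instrument.
That leaves drums.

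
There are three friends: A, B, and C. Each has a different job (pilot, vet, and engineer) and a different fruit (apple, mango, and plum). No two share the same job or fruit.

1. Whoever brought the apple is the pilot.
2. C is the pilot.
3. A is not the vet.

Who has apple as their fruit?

With clues 1–2, A and B are impossible for the one with fruit apple.
That leaves C.

C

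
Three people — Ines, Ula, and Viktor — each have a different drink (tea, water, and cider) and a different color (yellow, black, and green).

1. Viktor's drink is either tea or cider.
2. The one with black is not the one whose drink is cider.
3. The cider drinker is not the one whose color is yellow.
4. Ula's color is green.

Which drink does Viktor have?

Clue 1 rules out water for Viktor's drink.
With clues 1–4, cider is impossible for Viktor's drink.
That leaves tea.

tea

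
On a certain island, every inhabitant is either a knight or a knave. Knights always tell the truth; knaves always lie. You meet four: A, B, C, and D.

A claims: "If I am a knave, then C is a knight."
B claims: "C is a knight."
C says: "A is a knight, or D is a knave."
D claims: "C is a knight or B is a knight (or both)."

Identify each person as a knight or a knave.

A: knight, B: knight, C: knight, D: knight

Consider A. Suppose A is a knave.
Then no assignment of the remaining roles makes every statement match its speaker's type — contradiction.
So A is a knight.
With that fixed, C's statement is true, so C is a knight.
With that fixed, D's statement is true, so D is a knight.
With that fixed, B's statement is true, so B is a knight.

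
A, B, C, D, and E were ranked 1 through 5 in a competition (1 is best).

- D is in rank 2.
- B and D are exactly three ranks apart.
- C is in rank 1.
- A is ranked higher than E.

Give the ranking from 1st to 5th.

C, D, A, E, B

From clue 1: D → rank 2.
From clues 1–2: B → rank 5.
From clues 1–3: C → rank 1.
From clues 1–4: A → rank 3, E → rank 4.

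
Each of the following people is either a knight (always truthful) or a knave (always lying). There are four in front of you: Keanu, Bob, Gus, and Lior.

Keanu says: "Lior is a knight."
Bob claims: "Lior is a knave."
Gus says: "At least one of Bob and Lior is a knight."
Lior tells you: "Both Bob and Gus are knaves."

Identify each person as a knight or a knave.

Keanu: knave, Bob: knight, Gus: knight, Lior: knave

Consider Keanu. Suppose Keanu is a knight.
Then no assignment of the remaining roles makes every statement match its speaker's type — contradiction.
So Keanu is a knave.
Consider Bob. Suppose Bob is a knave.
Then no assignment of the remaining roles makes every statement match its speaker's type — contradiction.
So Bob is a knight.
With that fixed, Gus's statement is true, so Gus is a knight.
With that fixed, Lior's statement is false, so Lior is a knave.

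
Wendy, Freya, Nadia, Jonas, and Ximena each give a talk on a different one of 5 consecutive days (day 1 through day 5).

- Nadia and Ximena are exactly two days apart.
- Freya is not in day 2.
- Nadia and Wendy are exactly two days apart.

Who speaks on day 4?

With clues 1–3, Jonas, Nadia, Wendy, and Ximena are ruled out for day 4.
So day 4 is Freya.

Freya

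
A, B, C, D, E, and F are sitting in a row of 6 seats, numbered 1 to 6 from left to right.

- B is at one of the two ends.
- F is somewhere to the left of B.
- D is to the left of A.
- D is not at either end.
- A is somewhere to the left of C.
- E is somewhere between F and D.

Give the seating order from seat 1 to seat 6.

F, E, D, A, C, B

From clue 1: B is in {1,6}.
From clues 1–2: B → seat 6.
From clues 1–3: A is in {2,3,4,5}.
From clues 1–4: A is in {3,4,5}.
From clues 1–5: A is in {3,4}.
From clues 1–6: F → seat 1, E → seat 2, D → seat 3, A → seat 4, C → seat 5.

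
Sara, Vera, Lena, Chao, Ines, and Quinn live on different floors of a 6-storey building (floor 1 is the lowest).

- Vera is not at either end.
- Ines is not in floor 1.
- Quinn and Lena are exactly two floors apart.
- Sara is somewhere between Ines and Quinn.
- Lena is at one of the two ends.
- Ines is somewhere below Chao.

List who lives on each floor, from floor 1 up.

Lena, Vera, Quinn, Sara, Ines, Chao

From clue 1: Vera is in {2,3,4,5}.
From clues 1–4: Sara is in {2,3,4,5}.
From clues 1–5: Lena is in {1,6}.
From clues 1–6: Lena → floor 1, Vera → floor 2, Quinn → floor 3, Sara → floor 4, Ines → floor 5, Chao → floor 6.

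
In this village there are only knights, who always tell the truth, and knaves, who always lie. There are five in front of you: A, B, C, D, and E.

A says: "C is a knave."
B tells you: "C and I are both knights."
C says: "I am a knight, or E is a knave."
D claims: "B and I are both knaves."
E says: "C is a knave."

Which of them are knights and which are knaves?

A: knave, B: knight, C: knight, D: knave, E: knave

Consider A. Suppose A is a knight.
Then no assignment of the remaining roles makes every statement match its speaker's type — contradiction.
So A is a knave.
Consider B. Suppose B is a knave.
Then whichever role D has, D's statement has the wrong truth value — contradiction.
So B is a knight.
With that fixed, D's statement is false, so D is a knave.
Consider C. Suppose C is a knave.
Then A's statement comes out true, contradicting A being a knave.
So C is a knight.
With that fixed, E's statement is false, so E is a knave.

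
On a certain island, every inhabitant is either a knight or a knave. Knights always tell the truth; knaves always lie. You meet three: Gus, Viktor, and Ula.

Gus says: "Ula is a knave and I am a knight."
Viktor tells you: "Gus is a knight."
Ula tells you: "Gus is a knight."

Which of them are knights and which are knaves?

Consider Gus. Suppose Gus is a knight.
Then no assignment of the remaining roles makes every statement match its speaker's type — contradiction.
So Gus is a knave.
With that fixed, Viktor's statement is false, so Viktor is a knave.
With that fixed, Ula's statement is false, so Ula is a knave.

Gus: knave, Viktor: knave, Ula: knave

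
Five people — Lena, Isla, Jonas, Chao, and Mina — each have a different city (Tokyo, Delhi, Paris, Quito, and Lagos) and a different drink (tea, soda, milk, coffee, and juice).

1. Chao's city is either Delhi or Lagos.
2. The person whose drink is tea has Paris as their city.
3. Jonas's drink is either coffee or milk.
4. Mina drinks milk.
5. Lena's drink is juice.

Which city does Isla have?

Paris

With clues 1–5, Delhi, Lagos, Quito, and Tokyo are impossible for Isla's city.
That leaves Paris.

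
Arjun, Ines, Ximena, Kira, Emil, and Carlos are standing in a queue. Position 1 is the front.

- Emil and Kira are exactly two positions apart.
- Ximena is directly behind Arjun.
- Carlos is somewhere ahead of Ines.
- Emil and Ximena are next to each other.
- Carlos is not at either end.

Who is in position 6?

Ines

With clues 1–2, Arjun is ruled out for position 6.
With clues 1–3, Carlos is ruled out for position 6.
With clues 1–4, Emil and Ximena are ruled out for position 6.
With clues 1–5, Kira is ruled out for position 6.
So position 6 is Ines.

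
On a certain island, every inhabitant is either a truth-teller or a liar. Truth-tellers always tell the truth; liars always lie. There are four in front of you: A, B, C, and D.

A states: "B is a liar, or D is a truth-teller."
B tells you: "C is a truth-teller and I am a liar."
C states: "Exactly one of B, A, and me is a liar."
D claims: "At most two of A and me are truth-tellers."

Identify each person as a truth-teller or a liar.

Regardless of anyone's role, D's statement is true, so D is a truth-teller.
With that fixed, A's statement is true, so A is a truth-teller.
Consider B. Suppose B is a truth-teller.
Then B's own statement would have to be true, but it can't be — contradiction.
So B is a liar.
Consider C. Suppose C is a truth-teller.
Then B's statement comes out true, contradicting B being a liar.
So C is a liar.

A: truth-teller, B: liar, C: liar, D: truth-teller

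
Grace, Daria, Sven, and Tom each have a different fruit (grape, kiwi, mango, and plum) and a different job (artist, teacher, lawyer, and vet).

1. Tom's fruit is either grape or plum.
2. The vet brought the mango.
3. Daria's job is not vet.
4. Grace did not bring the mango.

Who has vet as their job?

With clues 1–2, Tom is impossible for the one with job vet.
With clues 1–3, Daria is impossible for the one with job vet.
With clues 1–4, Grace is impossible for the one with job vet.
That leaves Sven.

Sven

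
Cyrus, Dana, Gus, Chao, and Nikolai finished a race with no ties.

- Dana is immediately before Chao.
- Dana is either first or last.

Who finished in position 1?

With clue 1, Chao is ruled out for place 1.
With clues 1–2, Cyrus, Gus, and Nikolai are ruled out for place 1.
So place 1 is Dana.

Dana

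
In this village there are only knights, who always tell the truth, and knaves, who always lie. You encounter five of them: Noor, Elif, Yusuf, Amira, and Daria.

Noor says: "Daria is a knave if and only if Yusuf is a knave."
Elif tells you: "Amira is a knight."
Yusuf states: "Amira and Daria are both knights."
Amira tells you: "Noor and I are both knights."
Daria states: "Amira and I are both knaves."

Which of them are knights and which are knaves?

Consider Noor. Suppose Noor is a knave.
Then no assignment of the remaining roles makes every statement match its speaker's type — contradiction.
So Noor is a knight.
Consider Elif. Suppose Elif is a knave.
Then no assignment of the remaining roles makes every statement match its speaker's type — contradiction.
So Elif is a knight.
Consider Yusuf. Suppose Yusuf is a knight.
Then no assignment of the remaining roles makes every statement match its speaker's type — contradiction.
So Yusuf is a knave.
Consider Amira. Suppose Amira is a knave.
Then Elif's statement comes out false, contradicting Elif being a knight.
So Amira is a knight.
With that fixed, Daria's statement is false, so Daria is a knave.

Noor: knight, Elif: knight, Yusuf: knave, Amira: knight, Daria: knave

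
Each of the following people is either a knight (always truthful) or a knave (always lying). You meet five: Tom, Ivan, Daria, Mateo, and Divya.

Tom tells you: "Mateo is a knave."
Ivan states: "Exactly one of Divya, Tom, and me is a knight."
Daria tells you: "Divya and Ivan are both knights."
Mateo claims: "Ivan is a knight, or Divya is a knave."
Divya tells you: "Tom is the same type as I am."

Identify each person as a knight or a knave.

Consider Tom. Suppose Tom is a knave.
Then whichever role Divya has, Divya's statement has the wrong truth value — contradiction.
So Tom is a knight.
Consider Ivan. Suppose Ivan is a knight.
Then Ivan's own statement would have to be true, but it can't be — contradiction.
So Ivan is a knave.
With that fixed, Daria's statement is false, so Daria is a knave.
Consider Mateo. Suppose Mateo is a knight.
Then Tom's statement comes out false, contradicting Tom being a knight.
So Mateo is a knave.
Consider Divya. Suppose Divya is a knave.
Then Ivan's statement comes out true, contradicting Ivan being a knave.
So Divya is a knight.

Tom: knight, Ivan: knave, Daria: knave, Mateo: knave, Divya: knight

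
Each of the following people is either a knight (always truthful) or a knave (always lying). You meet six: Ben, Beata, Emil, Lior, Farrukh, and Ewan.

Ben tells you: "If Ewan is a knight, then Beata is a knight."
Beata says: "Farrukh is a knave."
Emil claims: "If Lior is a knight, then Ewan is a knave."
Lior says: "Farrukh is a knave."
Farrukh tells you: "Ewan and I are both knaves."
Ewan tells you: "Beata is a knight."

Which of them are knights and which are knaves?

Consider Ben. Suppose Ben is a knave.
Then no assignment of the remaining roles makes every statement match its speaker's type — contradiction.
So Ben is a knight.
Consider Beata. Suppose Beata is a knave.
Then no assignment of the remaining roles makes every statement match its speaker's type — contradiction.
So Beata is a knight.
With that fixed, Ewan's statement is true, so Ewan is a knight.
With that fixed, Farrukh's statement is false, so Farrukh is a knave.
With that fixed, Lior's statement is true, so Lior is a knight.
With that fixed, Emil's statement is false, so Emil is a knave.

Ben: knight, Beata: knight, Emil: knave, Lior: knight, Farrukh: knave, Ewan: knight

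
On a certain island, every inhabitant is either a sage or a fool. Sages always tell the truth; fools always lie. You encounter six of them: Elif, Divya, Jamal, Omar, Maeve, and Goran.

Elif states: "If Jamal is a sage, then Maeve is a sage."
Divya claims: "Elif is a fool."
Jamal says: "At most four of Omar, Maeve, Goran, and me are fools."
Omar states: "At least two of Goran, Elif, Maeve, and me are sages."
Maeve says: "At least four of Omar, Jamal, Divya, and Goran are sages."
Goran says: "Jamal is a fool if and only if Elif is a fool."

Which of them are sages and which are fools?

Elif: fool, Divya: sage, Jamal: sage, Omar: fool, Maeve: fool, Goran: fool

Regardless of anyone's role, Jamal's statement is true, so Jamal is a sage.
Consider Elif. Suppose Elif is a sage.
Then no assignment of the remaining roles makes every statement match its speaker's type — contradiction.
So Elif is a fool.
With that fixed, Divya's statement is true, so Divya is a sage.
With that fixed, Goran's statement is false, so Goran is a fool.
With that fixed, Maeve's statement is false, so Maeve is a fool.
With that fixed, Omar's statement is false, so Omar is a fool.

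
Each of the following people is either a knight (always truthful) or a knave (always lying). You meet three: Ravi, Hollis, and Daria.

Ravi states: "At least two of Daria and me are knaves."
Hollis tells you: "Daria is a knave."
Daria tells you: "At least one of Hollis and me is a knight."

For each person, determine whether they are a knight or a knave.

Ravi: knave, Hollis: knave, Daria: knight

Consider Ravi. Suppose Ravi is a knight.
Then Ravi's own statement would have to be true, but it can't be — contradiction.
So Ravi is a knave.
Consider Hollis. Suppose Hollis is a knight.
Then no assignment of the remaining roles makes every statement match its speaker's type — contradiction.
So Hollis is a knave.
Consider Daria. Suppose Daria is a knave.
Then Ravi's statement comes out true, contradicting Ravi being a knave.
So Daria is a knight.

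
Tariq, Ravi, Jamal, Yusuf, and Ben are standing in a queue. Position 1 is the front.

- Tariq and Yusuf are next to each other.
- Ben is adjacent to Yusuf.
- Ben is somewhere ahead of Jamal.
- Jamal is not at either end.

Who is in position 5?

Ravi

With clues 1–2, Yusuf is ruled out for position 5.
With clues 1–3, Ben and Tariq are ruled out for position 5.
With clues 1–4, Jamal is ruled out for position 5.
So position 5 is Ravi.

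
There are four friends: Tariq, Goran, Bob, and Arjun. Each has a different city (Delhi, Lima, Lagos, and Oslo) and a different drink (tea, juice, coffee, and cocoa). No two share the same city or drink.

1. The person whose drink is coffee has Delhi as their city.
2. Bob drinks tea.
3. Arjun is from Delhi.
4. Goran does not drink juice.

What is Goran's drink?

With clues 1–2, tea is impossible for Goran's drink.
With clues 1–3, coffee is impossible for Goran's drink.
With clues 1–4, juice is impossible for Goran's drink.
That leaves cocoa.

cocoa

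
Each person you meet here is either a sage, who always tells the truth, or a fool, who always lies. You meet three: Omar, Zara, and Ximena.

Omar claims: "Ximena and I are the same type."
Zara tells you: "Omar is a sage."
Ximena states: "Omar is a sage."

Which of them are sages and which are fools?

Omar: sage, Zara: sage, Ximena: sage

Consider Omar. Suppose Omar is a fool.
Then no assignment of the remaining roles makes every statement match its speaker's type — contradiction.
So Omar is a sage.
With that fixed, Zara's statement is true, so Zara is a sage.
With that fixed, Ximena's statement is true, so Ximena is a sage.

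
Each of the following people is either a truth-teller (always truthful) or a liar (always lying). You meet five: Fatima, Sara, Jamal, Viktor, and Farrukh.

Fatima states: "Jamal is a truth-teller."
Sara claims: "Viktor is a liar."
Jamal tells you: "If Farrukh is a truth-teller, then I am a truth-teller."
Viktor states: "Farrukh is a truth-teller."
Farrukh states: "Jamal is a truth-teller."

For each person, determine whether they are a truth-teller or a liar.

Fatima: truth-teller, Sara: liar, Jamal: truth-teller, Viktor: truth-teller, Farrukh: truth-teller

Consider Fatima. Suppose Fatima is a liar.
Then no assignment of the remaining roles makes every statement match its speaker's type — contradiction.
So Fatima is a truth-teller.
Consider Sara. Suppose Sara is a truth-teller.
Then no assignment of the remaining roles makes every statement match its speaker's type — contradiction.
So Sara is a liar.
Consider Jamal. Suppose Jamal is a liar.
Then Fatima's statement comes out false, contradicting Fatima being a truth-teller.
So Jamal is a truth-teller.
With that fixed, Farrukh's statement is true, so Farrukh is a truth-teller.
With that fixed, Viktor's statement is true, so Viktor is a truth-teller.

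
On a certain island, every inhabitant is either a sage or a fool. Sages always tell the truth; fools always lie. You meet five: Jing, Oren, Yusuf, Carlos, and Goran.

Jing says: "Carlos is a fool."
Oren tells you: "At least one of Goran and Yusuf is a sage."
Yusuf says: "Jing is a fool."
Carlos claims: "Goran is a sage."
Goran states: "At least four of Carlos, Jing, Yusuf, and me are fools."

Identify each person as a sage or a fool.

Consider Jing. Suppose Jing is a fool.
Then no assignment of the remaining roles makes every statement match its speaker's type — contradiction.
So Jing is a sage.
With that fixed, Yusuf's statement is false, so Yusuf is a fool.
With that fixed, Goran's statement is false, so Goran is a fool.
With that fixed, Oren's statement is false, so Oren is a fool.
With that fixed, Carlos's statement is false, so Carlos is a fool.

Jing: sage, Oren: fool, Yusuf: fool, Carlos: fool, Goran: fool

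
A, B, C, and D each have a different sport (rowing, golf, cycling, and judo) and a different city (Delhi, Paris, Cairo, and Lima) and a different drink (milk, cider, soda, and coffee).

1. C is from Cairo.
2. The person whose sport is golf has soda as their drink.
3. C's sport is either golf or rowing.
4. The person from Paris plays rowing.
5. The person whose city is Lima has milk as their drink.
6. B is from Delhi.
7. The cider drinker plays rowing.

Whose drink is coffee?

With clues 1–4, C is impossible for the one with drink coffee.
With clues 1–7, A and D are impossible for the one with drink coffee.
That leaves B.

B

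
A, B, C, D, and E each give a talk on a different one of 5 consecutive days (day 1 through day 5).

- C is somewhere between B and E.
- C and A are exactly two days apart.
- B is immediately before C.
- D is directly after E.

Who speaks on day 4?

With clues 1–3, B is ruled out for day 4.
With clues 1–4, A, C, and D are ruled out for day 4.
So day 4 is E.

E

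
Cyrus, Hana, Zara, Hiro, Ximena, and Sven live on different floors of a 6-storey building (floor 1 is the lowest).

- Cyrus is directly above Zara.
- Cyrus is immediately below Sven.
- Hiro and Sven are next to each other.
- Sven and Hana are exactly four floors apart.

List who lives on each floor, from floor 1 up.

From clue 1: Cyrus is in {2,3,4,5,6}.
From clues 1–2: Cyrus is in {2,3,4,5}.
From clues 1–3: Cyrus is in {2,3,4}.
From clues 1–4: Hana → floor 1, Ximena → floor 2, Zara → floor 3, Cyrus → floor 4, Sven → floor 5, Hiro → floor 6.

Hana, Ximena, Zara, Cyrus, Sven, Hiro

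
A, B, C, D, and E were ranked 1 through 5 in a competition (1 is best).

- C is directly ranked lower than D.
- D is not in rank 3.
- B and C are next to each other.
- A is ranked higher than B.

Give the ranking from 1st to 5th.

From clue 1: C is in {2,3,4,5}.
From clues 1–2: C is in {2,3,5}.
From clues 1–3: B is in {3,4}.
From clues 1–4: A → rank 1, D → rank 2, C → rank 3, B → rank 4, E → rank 5.

A, D, C, B, E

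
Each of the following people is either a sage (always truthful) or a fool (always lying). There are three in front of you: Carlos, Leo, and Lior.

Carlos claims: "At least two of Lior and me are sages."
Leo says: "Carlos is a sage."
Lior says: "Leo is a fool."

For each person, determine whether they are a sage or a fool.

Carlos: fool, Leo: fool, Lior: sage

Consider Carlos. Suppose Carlos is a sage.
Then no assignment of the remaining roles makes every statement match its speaker's type — contradiction.
So Carlos is a fool.
With that fixed, Leo's statement is false, so Leo is a fool.
With that fixed, Lior's statement is true, so Lior is a sage.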